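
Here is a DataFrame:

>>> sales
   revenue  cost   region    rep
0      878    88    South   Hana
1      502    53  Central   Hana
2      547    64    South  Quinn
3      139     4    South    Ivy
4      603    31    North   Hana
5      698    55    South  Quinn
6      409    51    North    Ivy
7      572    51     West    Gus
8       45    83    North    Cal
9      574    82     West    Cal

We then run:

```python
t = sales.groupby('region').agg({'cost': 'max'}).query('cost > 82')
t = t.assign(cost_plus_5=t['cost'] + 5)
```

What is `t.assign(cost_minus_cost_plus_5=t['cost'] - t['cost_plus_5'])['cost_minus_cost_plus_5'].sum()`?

group by region, max of cost:
         cost
region       
Central    53
North      83
South      88
West       82
filter rows where cost > 82:
        cost
region      
North     83
South     88
add column cost_plus_5 = t['cost'] + 5:
        cost  cost_plus_5
region                   
North     83           88
South     88           93
add column cost_minus_cost_plus_5 = t['cost'] - t['cost_plus_5']:
        cost  cost_plus_5  cost_minus_cost_plus_5
region                                           
North     83           88                      -5
South     88           93                      -5
Hence -10.

-10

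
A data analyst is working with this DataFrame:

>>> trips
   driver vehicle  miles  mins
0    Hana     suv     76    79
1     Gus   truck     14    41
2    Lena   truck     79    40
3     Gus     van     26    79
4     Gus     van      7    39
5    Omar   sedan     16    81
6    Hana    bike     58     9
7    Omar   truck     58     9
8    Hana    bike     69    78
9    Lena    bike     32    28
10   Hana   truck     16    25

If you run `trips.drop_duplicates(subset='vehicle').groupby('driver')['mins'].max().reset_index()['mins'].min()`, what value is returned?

drop duplicate vehicle (keep=first):
  driver vehicle  miles  mins
0   Hana     suv     76    79
1    Gus   truck     14    41
3    Gus     van     26    79
5   Omar   sedan     16    81
6   Hana    bike     58     9
group by driver, max of mins:
driver
Gus     79
Hana    79
Omar    81
Name: mins, dtype: int64
reset_index():
  driver  mins
0    Gus    79
1   Hana    79
2   Omar    81
So min() = 79.

79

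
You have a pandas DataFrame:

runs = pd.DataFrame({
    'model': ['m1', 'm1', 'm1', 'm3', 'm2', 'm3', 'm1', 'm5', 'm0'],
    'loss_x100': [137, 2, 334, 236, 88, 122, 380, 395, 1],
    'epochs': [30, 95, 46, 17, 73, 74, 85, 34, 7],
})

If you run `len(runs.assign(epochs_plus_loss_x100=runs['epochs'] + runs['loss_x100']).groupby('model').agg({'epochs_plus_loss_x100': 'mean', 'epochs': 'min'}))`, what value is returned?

add column epochs_plus_loss_x100 = runs['epochs'] + runs['loss_x100']:
  model  loss_x100  epochs  epochs_plus_loss_x100
0    m1        137      30                    167
1    m1          2      95                     97
2    m1        334      46                    380
3    m3        236      17                    253
4    m2         88      73                    161
5    m3        122      74                    196
6    m1        380      85                    465
7    m5        395      34                    429
8    m0          1       7                      8
group by model: mean(epochs_plus_loss_x100), min(epochs):
       epochs_plus_loss_x100  epochs
model                               
m0                      8.00       7
m1                    277.25      30
m2                    161.00      73
m3                    224.50      17
m5                    429.00      34
Finally, number of rows = 5.

5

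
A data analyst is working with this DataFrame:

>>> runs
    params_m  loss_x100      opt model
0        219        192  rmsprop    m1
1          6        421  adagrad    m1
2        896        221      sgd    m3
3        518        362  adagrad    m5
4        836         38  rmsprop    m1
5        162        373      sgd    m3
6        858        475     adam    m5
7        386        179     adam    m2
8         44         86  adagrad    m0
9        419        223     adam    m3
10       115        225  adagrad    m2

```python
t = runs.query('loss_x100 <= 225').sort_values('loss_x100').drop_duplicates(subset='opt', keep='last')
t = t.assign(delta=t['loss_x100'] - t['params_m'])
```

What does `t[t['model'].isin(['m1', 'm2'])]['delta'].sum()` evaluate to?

filter rows where loss_x100 <= 225:
    params_m  loss_x100      opt model
0        219        192  rmsprop    m1
2        896        221      sgd    m3
4        836         38  rmsprop    m1
7        386        179     adam    m2
8         44         86  adagrad    m0
9        419        223     adam    m3
10       115        225  adagrad    m2
sort by loss_x100:
    params_m  loss_x100      opt model
4        836         38  rmsprop    m1
8         44         86  adagrad    m0
7        386        179     adam    m2
0        219        192  rmsprop    m1
2        896        221      sgd    m3
9        419        223     adam    m3
10       115        225  adagrad    m2
drop duplicate opt (keep=last):
    params_m  loss_x100      opt model
0        219        192  rmsprop    m1
2        896        221      sgd    m3
9        419        223     adam    m3
10       115        225  adagrad    m2
add column delta = t['loss_x100'] - t['params_m']:
    params_m  loss_x100      opt model  delta
0        219        192  rmsprop    m1    -27
2        896        221      sgd    m3   -675
9        419        223     adam    m3   -196
10       115        225  adagrad    m2    110
filter rows where model in ['m1', 'm2']:
    params_m  loss_x100      opt model  delta
0        219        192  rmsprop    m1    -27
10       115        225  adagrad    m2    110
Then the sum of column 'delta': 83

83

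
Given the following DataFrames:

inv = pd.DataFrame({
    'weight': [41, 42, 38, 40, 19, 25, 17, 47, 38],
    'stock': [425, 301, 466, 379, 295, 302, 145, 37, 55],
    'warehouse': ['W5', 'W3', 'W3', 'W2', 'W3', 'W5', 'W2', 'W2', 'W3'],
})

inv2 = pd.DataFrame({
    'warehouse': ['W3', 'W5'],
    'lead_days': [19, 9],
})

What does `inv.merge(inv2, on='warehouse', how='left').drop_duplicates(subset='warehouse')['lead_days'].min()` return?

9.0

merge on 'warehouse' (how='left') → 9 rows:
   weight  stock warehouse  lead_days
0      41    425        W5        9.0
1      42    301        W3       19.0
2      38    466        W3       19.0
3      40    379        W2        NaN
4      19    295        W3       19.0
5      25    302        W5        9.0
6      17    145        W2        NaN
7      47     37        W2        NaN
8      38     55        W3       19.0
drop duplicate warehouse (keep=first):
   weight  stock warehouse  lead_days
0      41    425        W5        9.0
1      42    301        W3       19.0
3      40    379        W2        NaN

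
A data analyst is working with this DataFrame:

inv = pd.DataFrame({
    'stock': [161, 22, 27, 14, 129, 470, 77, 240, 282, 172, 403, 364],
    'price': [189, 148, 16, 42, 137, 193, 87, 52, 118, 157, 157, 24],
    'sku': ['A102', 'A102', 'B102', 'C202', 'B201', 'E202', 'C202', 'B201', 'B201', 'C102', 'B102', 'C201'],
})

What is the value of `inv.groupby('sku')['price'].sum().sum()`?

group by sku, sum of price:
sku
A102    337
B102    173
B201    307
C102    157
C201     24
C202    129
E202    193
Name: price, dtype: int64

1320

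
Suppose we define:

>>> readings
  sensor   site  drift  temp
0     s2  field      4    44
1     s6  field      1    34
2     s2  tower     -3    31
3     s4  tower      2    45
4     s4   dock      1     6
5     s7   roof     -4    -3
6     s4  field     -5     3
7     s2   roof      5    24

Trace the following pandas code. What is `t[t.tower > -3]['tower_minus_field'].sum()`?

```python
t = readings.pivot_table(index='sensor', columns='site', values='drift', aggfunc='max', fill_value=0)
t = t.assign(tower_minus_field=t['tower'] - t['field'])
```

6

pivot: rows=sensor, cols=site, max(drift):
site    dock  field  roof  tower
sensor                          
s2         0      4     5     -3
s4         1     -5     0      2
s6         0      1     0      0
s7         0      0    -4      0
add column tower_minus_field = t['tower'] - t['field']:
site    dock  field  roof  tower  tower_minus_field
sensor                                             
s2         0      4     5     -3                 -7
s4         1     -5     0      2                  7
s6         0      1     0      0                 -1
s7         0      0    -4      0                  0
filter rows where tower > -3:
site    dock  field  roof  tower  tower_minus_field
sensor                                             
s4         1     -5     0      2                  7
s6         0      1     0      0                 -1
s7         0      0    -4      0                  0
Hence 6.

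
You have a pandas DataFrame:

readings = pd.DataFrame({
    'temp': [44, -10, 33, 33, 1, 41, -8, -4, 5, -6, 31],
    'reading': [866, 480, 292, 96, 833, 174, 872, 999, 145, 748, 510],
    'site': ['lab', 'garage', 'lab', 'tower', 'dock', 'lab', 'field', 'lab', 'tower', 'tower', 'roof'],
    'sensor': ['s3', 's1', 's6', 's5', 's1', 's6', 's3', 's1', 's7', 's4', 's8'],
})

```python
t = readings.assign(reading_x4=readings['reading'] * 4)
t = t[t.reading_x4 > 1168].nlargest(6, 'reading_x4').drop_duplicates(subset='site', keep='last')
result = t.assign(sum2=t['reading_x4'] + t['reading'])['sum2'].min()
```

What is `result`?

add column reading_x4 = readings['reading'] * 4:
    temp  reading    site sensor  reading_x4
0     44      866     lab     s3        3464
1    -10      480  garage     s1        1920
2     33      292     lab     s6        1168
3     33       96   tower     s5         384
4      1      833    dock     s1        3332
5     41      174     lab     s6         696
6     -8      872   field     s3        3488
7     -4      999     lab     s1        3996
8      5      145   tower     s7         580
9     -6      748   tower     s4        2992
10    31      510    roof     s8        2040
filter rows where reading_x4 > 1168:
    temp  reading    site sensor  reading_x4
0     44      866     lab     s3        3464
1    -10      480  garage     s1        1920
4      1      833    dock     s1        3332
6     -8      872   field     s3        3488
7     -4      999     lab     s1        3996
9     -6      748   tower     s4        2992
10    31      510    roof     s8        2040
take 6 rows with largest reading_x4:
    temp  reading   site sensor  reading_x4
7     -4      999    lab     s1        3996
6     -8      872  field     s3        3488
0     44      866    lab     s3        3464
4      1      833   dock     s1        3332
9     -6      748  tower     s4        2992
10    31      510   roof     s8        2040
drop duplicate site (keep=last):
    temp  reading   site sensor  reading_x4
6     -8      872  field     s3        3488
0     44      866    lab     s3        3464
4      1      833   dock     s1        3332
9     -6      748  tower     s4        2992
10    31      510   roof     s8        2040
add column sum2 = t['reading_x4'] + t['reading']:
    temp  reading   site sensor  reading_x4  sum2
6     -8      872  field     s3        3488  4360
0     44      866    lab     s3        3464  4330
4      1      833   dock     s1        3332  4165
9     -6      748  tower     s4        2992  3740
10    31      510   roof     s8        2040  2550

2550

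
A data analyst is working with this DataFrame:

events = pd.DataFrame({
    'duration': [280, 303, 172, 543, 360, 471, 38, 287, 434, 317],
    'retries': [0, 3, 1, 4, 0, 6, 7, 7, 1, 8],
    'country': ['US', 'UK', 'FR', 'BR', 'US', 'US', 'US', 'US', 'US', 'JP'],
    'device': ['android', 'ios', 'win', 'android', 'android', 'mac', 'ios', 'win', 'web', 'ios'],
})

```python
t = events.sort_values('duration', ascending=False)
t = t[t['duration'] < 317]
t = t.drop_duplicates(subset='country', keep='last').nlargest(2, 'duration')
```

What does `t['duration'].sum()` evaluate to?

475

sort by duration descending:
   duration  retries country   device
3       543        4      BR  android
5       471        6      US      mac
8       434        1      US      web
4       360        0      US  android
9       317        8      JP      ios
1       303        3      UK      ios
7       287        7      US      win
0       280        0      US  android
2       172        1      FR      win
6        38        7      US      ios
filter rows where duration < 317:
   duration  retries country   device
1       303        3      UK      ios
7       287        7      US      win
0       280        0      US  android
2       172        1      FR      win
6        38        7      US      ios
drop duplicate country (keep=last):
   duration  retries country device
1       303        3      UK    ios
2       172        1      FR    win
6        38        7      US    ios
take 2 rows with largest duration:
   duration  retries country device
1       303        3      UK    ios
2       172        1      FR    win
sum of column 'duration' → 475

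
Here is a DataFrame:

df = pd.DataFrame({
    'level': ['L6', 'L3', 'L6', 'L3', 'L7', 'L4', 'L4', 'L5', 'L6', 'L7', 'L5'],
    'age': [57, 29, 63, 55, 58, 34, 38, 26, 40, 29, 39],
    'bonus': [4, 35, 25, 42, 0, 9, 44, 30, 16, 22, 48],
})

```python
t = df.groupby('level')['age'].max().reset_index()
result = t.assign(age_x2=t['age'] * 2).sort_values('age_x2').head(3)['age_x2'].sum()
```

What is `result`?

group by level, max of age:
level
L3    55
L4    38
L5    39
L6    63
L7    58
Name: age, dtype: int64
reset_index():
  level  age
0    L3   55
1    L4   38
2    L5   39
3    L6   63
4    L7   58
add column age_x2 = t['age'] * 2:
  level  age  age_x2
0    L3   55     110
1    L4   38      76
2    L5   39      78
3    L6   63     126
4    L7   58     116
sort by age_x2:
  level  age  age_x2
1    L4   38      76
2    L5   39      78
0    L3   55     110
4    L7   58     116
3    L6   63     126
take first 3 rows:
  level  age  age_x2
1    L4   38      76
2    L5   39      78
0    L3   55     110
Finally, sum of column 'age_x2' = 264.

264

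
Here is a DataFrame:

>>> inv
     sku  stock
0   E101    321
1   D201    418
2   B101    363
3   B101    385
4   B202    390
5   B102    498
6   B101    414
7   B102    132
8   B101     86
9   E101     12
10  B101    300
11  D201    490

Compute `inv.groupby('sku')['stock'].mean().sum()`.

1635.1

group by sku, mean of stock:
sku
B101    309.6
B102    315.0
B202    390.0
D201    454.0
E101    166.5
Name: stock, dtype: float64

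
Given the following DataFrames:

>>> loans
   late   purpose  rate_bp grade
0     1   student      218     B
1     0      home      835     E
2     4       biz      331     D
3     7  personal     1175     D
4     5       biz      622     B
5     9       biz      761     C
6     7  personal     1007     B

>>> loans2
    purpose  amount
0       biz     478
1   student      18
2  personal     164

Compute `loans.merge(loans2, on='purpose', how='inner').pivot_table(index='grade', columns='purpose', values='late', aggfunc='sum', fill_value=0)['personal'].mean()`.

merge on 'purpose' (how='inner') → 6 rows:
   late   purpose  rate_bp grade  amount
0     1   student      218     B      18
1     4       biz      331     D     478
2     7  personal     1175     D     164
3     5       biz      622     B     478
4     9       biz      761     C     478
5     7  personal     1007     B     164
pivot: rows=grade, cols=purpose, sum(late):
purpose  biz  personal  student
grade                          
B          5         7        1
C          9         0        0
D          4         7        0
Finally, mean of column 'personal' = 4.66666666667.

4.66666666667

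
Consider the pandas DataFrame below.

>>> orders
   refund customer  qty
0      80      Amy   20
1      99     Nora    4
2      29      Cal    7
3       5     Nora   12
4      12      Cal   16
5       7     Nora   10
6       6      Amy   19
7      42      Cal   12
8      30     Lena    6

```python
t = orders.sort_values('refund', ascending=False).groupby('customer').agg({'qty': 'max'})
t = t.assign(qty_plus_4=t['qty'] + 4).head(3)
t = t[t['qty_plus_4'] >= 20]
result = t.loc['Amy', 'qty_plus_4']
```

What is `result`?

sort by refund descending:
   refund customer  qty
1      99     Nora    4
0      80      Amy   20
7      42      Cal   12
8      30     Lena    6
2      29      Cal    7
4      12      Cal   16
5       7     Nora   10
6       6      Amy   19
3       5     Nora   12
group by customer, max of qty:
          qty
customer     
Amy        20
Cal        16
Lena        6
Nora       12
add column qty_plus_4 = t['qty'] + 4:
          qty  qty_plus_4
customer                 
Amy        20          24
Cal        16          20
Lena        6          10
Nora       12          16
take first 3 rows:
          qty  qty_plus_4
customer                 
Amy        20          24
Cal        16          20
Lena        6          10
filter rows where qty_plus_4 >= 20:
          qty  qty_plus_4
customer                 
Amy        20          24
Cal        16          20

24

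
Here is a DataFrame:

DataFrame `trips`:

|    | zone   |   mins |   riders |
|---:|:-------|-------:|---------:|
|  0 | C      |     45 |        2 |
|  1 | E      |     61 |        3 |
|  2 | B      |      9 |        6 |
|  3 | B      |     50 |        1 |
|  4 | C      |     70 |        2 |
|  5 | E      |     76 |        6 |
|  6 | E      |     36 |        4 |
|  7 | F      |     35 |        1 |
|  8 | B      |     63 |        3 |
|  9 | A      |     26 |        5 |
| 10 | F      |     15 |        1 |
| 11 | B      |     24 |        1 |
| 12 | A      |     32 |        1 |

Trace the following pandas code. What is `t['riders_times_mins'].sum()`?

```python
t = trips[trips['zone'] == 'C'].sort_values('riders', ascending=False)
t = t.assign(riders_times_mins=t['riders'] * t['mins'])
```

230

filter rows where zone == 'C':
  zone  mins  riders
0    C    45       2
4    C    70       2
sort by riders descending:
  zone  mins  riders
0    C    45       2
4    C    70       2
add column riders_times_mins = t['riders'] * t['mins']:
  zone  mins  riders  riders_times_mins
0    C    45       2                 90
4    C    70       2                140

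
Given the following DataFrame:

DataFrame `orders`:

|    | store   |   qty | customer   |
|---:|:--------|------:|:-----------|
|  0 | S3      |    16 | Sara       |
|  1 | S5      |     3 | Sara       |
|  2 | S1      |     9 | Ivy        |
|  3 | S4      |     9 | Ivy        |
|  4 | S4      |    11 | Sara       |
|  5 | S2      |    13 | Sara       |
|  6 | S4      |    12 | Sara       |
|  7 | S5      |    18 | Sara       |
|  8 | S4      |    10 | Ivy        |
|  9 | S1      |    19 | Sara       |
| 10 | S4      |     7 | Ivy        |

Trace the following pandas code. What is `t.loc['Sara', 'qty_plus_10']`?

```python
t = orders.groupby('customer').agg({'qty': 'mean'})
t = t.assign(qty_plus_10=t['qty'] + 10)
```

group by customer, mean of qty:
                qty
customer           
Ivy        8.750000
Sara      13.142857
add column qty_plus_10 = t['qty'] + 10:
                qty  qty_plus_10
customer                        
Ivy        8.750000    18.750000
Sara      13.142857    23.142857
Hence 23.1428571429.

23.1428571429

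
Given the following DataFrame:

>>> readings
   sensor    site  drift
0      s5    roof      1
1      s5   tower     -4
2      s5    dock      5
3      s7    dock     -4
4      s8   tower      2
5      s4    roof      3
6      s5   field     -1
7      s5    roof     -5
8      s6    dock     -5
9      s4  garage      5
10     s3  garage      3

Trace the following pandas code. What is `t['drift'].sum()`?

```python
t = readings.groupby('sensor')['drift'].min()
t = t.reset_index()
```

group by sensor, min of drift:
sensor
s3    3
s4    3
s5   -5
s6   -5
s7   -4
s8    2
Name: drift, dtype: int64
reset_index():
  sensor  drift
0     s3      3
1     s4      3
2     s5     -5
3     s6     -5
4     s7     -4
5     s8      2
The sum of column 'drift' is -6.

-6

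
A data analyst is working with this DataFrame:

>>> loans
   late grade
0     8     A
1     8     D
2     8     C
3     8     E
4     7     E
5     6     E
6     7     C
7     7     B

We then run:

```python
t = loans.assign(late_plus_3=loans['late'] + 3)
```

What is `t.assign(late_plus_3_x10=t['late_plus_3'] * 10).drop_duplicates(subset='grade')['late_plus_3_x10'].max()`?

110

add column late_plus_3 = loans['late'] + 3:
   late grade  late_plus_3
0     8     A           11
1     8     D           11
2     8     C           11
3     8     E           11
4     7     E           10
5     6     E            9
6     7     C           10
7     7     B           10
add column late_plus_3_x10 = t['late_plus_3'] * 10:
   late grade  late_plus_3  late_plus_3_x10
0     8     A           11              110
1     8     D           11              110
2     8     C           11              110
3     8     E           11              110
4     7     E           10              100
5     6     E            9               90
6     7     C           10              100
7     7     B           10              100
drop duplicate grade (keep=first):
   late grade  late_plus_3  late_plus_3_x10
0     8     A           11              110
1     8     D           11              110
2     8     C           11              110
3     8     E           11              110
7     7     B           10              100
Taking the max of column 'late_plus_3_x10' gives 110.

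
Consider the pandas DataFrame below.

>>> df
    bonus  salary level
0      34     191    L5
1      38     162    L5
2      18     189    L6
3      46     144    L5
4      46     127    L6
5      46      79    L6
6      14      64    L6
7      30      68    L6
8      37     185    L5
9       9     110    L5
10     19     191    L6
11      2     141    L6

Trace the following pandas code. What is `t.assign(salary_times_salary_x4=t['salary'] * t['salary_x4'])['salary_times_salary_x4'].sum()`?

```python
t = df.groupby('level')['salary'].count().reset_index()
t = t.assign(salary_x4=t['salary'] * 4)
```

296

group by level, count of salary:
level
L5    5
L6    7
Name: salary, dtype: int64
reset_index():
  level  salary
0    L5       5
1    L6       7
add column salary_x4 = t['salary'] * 4:
  level  salary  salary_x4
0    L5       5         20
1    L6       7         28
add column salary_times_salary_x4 = t['salary'] * t['salary_x4']:
  level  salary  salary_x4  salary_times_salary_x4
0    L5       5         20                     100
1    L6       7         28                     196
So sum() = 296.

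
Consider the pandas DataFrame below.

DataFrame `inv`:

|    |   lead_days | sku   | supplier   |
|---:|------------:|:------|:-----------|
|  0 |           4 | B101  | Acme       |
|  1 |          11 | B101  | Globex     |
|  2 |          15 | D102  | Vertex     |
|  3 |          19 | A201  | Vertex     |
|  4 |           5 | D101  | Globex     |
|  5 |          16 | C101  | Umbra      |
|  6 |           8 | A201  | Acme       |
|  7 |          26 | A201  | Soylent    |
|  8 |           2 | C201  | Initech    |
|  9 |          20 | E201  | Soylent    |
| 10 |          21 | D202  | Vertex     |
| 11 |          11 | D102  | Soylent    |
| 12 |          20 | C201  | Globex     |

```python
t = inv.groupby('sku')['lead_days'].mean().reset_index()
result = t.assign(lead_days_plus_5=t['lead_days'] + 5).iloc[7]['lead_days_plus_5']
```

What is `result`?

25.0

group by sku, mean of lead_days:
sku
A201    17.666667
B101     7.500000
C101    16.000000
C201    11.000000
D101     5.000000
D102    13.000000
D202    21.000000
E201    20.000000
Name: lead_days, dtype: float64
reset_index():
    sku  lead_days
0  A201  17.666667
1  B101   7.500000
2  C101  16.000000
3  C201  11.000000
4  D101   5.000000
5  D102  13.000000
6  D202  21.000000
7  E201  20.000000
add column lead_days_plus_5 = t['lead_days'] + 5:
    sku  lead_days  lead_days_plus_5
0  A201  17.666667         22.666667
1  B101   7.500000         12.500000
2  C101  16.000000         21.000000
3  C201  11.000000         16.000000
4  D101   5.000000         10.000000
5  D102  13.000000         18.000000
6  D202  21.000000         26.000000
7  E201  20.000000         25.000000
The value at position 7, column 'lead_days_plus_5' is 25.0.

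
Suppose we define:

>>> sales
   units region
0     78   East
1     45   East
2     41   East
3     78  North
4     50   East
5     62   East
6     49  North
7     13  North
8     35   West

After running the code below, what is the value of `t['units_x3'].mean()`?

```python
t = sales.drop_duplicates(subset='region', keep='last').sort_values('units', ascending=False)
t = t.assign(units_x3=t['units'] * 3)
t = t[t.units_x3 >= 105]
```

145.5

drop duplicate region (keep=last):
   units region
5     62   East
7     13  North
8     35   West
sort by units descending:
   units region
5     62   East
8     35   West
7     13  North
add column units_x3 = t['units'] * 3:
   units region  units_x3
5     62   East       186
8     35   West       105
7     13  North        39
filter rows where units_x3 >= 105:
   units region  units_x3
5     62   East       186
8     35   West       105
Finally, mean of column 'units_x3' = 145.5.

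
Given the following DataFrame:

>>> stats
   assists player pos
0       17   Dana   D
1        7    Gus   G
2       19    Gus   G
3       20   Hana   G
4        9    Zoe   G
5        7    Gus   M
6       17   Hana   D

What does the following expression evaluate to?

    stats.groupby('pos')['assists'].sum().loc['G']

group by pos, sum of assists:
pos
D    34
G    55
M     7
Name: assists, dtype: int64
Finally, value at index 'G' = 55.

55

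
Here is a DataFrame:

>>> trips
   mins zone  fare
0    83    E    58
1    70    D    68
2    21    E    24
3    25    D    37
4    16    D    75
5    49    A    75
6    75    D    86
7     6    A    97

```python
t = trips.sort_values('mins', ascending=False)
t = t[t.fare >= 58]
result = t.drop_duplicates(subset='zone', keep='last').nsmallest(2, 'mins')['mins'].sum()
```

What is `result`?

sort by mins descending:
   mins zone  fare
0    83    E    58
6    75    D    86
1    70    D    68
5    49    A    75
3    25    D    37
2    21    E    24
4    16    D    75
7     6    A    97
filter rows where fare >= 58:
   mins zone  fare
0    83    E    58
6    75    D    86
1    70    D    68
5    49    A    75
4    16    D    75
7     6    A    97
drop duplicate zone (keep=last):
   mins zone  fare
0    83    E    58
4    16    D    75
7     6    A    97
take 2 rows with smallest mins:
   mins zone  fare
7     6    A    97
4    16    D    75
So sum() = 22.

22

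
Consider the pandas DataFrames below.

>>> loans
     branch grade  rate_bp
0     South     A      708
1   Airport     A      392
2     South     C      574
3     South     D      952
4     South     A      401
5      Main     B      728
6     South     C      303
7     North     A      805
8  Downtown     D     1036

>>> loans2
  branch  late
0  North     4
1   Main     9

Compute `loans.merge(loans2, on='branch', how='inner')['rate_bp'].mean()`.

merge on 'branch' (how='inner') → 2 rows:
  branch grade  rate_bp  late
0   Main     B      728     9
1  North     A      805     4
So mean() = 766.5.

766.5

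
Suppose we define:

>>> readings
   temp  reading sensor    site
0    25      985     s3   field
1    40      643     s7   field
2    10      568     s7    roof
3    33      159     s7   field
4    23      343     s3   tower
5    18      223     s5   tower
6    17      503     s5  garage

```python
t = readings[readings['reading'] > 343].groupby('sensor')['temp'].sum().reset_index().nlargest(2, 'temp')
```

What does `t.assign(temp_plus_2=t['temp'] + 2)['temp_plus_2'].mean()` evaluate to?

39.5

filter rows where reading > 343:
   temp  reading sensor    site
0    25      985     s3   field
1    40      643     s7   field
2    10      568     s7    roof
6    17      503     s5  garage
group by sensor, sum of temp:
sensor
s3    25
s5    17
s7    50
Name: temp, dtype: int64
reset_index():
  sensor  temp
0     s3    25
1     s5    17
2     s7    50
take 2 rows with largest temp:
  sensor  temp
2     s7    50
0     s3    25
add column temp_plus_2 = t['temp'] + 2:
  sensor  temp  temp_plus_2
2     s7    50           52
0     s3    25           27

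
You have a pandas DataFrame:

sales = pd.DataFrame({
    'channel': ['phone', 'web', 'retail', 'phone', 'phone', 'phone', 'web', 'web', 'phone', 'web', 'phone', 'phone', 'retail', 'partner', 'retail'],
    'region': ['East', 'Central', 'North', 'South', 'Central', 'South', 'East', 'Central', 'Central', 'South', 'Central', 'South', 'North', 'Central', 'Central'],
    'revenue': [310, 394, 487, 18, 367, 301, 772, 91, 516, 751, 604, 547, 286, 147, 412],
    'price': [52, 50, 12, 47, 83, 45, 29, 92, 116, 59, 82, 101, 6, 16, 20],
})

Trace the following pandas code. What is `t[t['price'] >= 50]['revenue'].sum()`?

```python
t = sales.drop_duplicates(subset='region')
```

704

drop duplicate region (keep=first):
  channel   region  revenue  price
0   phone     East      310     52
1     web  Central      394     50
2  retail    North      487     12
3   phone    South       18     47
filter rows where price >= 50:
  channel   region  revenue  price
0   phone     East      310     52
1     web  Central      394     50
Hence 704.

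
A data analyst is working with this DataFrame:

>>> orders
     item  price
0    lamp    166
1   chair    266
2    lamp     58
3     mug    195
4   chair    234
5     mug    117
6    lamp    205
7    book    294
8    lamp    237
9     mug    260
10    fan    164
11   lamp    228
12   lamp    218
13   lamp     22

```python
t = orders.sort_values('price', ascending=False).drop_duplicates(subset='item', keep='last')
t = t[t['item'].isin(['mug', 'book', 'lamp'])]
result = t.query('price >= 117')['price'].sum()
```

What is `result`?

sort by price descending:
     item  price
7    book    294
1   chair    266
9     mug    260
8    lamp    237
4   chair    234
11   lamp    228
12   lamp    218
6    lamp    205
3     mug    195
0    lamp    166
10    fan    164
5     mug    117
2    lamp     58
13   lamp     22
drop duplicate item (keep=last):
     item  price
7    book    294
4   chair    234
10    fan    164
5     mug    117
13   lamp     22
filter rows where item in ['mug', 'book', 'lamp']:
    item  price
7   book    294
5    mug    117
13  lamp     22
filter rows where price >= 117:
   item  price
7  book    294
5   mug    117
Taking the sum of column 'price' gives 411.

411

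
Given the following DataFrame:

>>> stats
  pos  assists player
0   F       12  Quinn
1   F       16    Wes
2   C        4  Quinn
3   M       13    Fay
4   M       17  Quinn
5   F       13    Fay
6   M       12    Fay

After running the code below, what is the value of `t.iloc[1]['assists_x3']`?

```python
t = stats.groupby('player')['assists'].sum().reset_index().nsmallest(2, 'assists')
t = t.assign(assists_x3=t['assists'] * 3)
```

group by player, sum of assists:
player
Fay      38
Quinn    33
Wes      16
Name: assists, dtype: int64
reset_index():
  player  assists
0    Fay       38
1  Quinn       33
2    Wes       16
take 2 rows with smallest assists:
  player  assists
2    Wes       16
1  Quinn       33
add column assists_x3 = t['assists'] * 3:
  player  assists  assists_x3
2    Wes       16          48
1  Quinn       33          99
Reading off the value at position 1, column 'assists_x3', we get 99.

99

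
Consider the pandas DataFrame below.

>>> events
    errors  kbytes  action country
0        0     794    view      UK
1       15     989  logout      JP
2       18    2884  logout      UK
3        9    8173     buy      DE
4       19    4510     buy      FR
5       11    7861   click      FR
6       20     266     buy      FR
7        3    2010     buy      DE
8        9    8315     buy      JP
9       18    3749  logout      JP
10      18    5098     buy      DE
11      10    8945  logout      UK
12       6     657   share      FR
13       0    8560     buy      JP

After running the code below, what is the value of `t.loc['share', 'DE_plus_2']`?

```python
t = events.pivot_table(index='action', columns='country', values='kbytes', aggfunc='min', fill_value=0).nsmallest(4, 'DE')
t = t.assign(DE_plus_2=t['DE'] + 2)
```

2

pivot: rows=action, cols=country, min(kbytes):
country    DE    FR    JP    UK
action                         
buy      2010   266  8315     0
click       0  7861     0     0
logout      0     0   989  2884
share       0   657     0     0
view        0     0     0   794
take 4 rows with smallest DE:
country  DE    FR   JP    UK
action                      
click     0  7861    0     0
logout    0     0  989  2884
share     0   657    0     0
view      0     0    0   794
add column DE_plus_2 = t['DE'] + 2:
country  DE    FR   JP    UK  DE_plus_2
action                                 
click     0  7861    0     0          2
logout    0     0  989  2884          2
share     0   657    0     0          2
view      0     0    0   794          2
Hence 2.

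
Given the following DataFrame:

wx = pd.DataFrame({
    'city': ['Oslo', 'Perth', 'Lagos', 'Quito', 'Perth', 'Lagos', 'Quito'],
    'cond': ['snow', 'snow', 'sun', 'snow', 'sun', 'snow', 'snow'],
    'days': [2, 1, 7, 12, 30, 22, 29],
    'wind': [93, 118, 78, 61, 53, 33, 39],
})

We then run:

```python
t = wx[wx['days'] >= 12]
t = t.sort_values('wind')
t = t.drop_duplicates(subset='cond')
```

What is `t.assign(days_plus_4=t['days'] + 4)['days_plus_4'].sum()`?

filter rows where days >= 12:
    city  cond  days  wind
3  Quito  snow    12    61
4  Perth   sun    30    53
5  Lagos  snow    22    33
6  Quito  snow    29    39
sort by wind:
    city  cond  days  wind
5  Lagos  snow    22    33
6  Quito  snow    29    39
4  Perth   sun    30    53
3  Quito  snow    12    61
drop duplicate cond (keep=first):
    city  cond  days  wind
5  Lagos  snow    22    33
4  Perth   sun    30    53
add column days_plus_4 = t['days'] + 4:
    city  cond  days  wind  days_plus_4
5  Lagos  snow    22    33           26
4  Perth   sun    30    53           34
Hence 60.

60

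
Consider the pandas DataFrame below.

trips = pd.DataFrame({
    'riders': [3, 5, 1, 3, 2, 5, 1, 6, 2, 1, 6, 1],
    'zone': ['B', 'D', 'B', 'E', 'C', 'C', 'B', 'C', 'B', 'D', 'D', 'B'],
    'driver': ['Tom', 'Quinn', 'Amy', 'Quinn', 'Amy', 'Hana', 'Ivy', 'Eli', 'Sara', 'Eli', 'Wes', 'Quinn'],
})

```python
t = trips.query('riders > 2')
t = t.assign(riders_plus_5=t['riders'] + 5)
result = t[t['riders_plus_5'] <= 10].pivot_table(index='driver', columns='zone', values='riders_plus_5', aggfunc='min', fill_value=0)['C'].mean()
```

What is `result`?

3.33333333333

filter rows where riders > 2:
    riders zone driver
0        3    B    Tom
1        5    D  Quinn
3        3    E  Quinn
5        5    C   Hana
7        6    C    Eli
10       6    D    Wes
add column riders_plus_5 = t['riders'] + 5:
    riders zone driver  riders_plus_5
0        3    B    Tom              8
1        5    D  Quinn             10
3        3    E  Quinn              8
5        5    C   Hana             10
7        6    C    Eli             11
10       6    D    Wes             11
filter rows where riders_plus_5 <= 10:
   riders zone driver  riders_plus_5
0       3    B    Tom              8
1       5    D  Quinn             10
3       3    E  Quinn              8
5       5    C   Hana             10
pivot: rows=driver, cols=zone, min(riders_plus_5):
zone    B   C   D  E
driver              
Hana    0  10   0  0
Quinn   0   0  10  8
Tom     8   0   0  0
mean of column 'C' → 3.33333333333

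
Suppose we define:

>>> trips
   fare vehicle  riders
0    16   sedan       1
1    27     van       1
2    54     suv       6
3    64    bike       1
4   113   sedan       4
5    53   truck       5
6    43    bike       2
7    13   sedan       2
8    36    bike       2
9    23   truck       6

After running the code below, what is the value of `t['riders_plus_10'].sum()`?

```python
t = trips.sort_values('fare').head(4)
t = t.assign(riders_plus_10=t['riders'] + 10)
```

sort by fare:
   fare vehicle  riders
7    13   sedan       2
0    16   sedan       1
9    23   truck       6
1    27     van       1
8    36    bike       2
6    43    bike       2
5    53   truck       5
2    54     suv       6
3    64    bike       1
4   113   sedan       4
take first 4 rows:
   fare vehicle  riders
7    13   sedan       2
0    16   sedan       1
9    23   truck       6
1    27     van       1
add column riders_plus_10 = t['riders'] + 10:
   fare vehicle  riders  riders_plus_10
7    13   sedan       2              12
0    16   sedan       1              11
9    23   truck       6              16
1    27     van       1              11
Hence 50.

50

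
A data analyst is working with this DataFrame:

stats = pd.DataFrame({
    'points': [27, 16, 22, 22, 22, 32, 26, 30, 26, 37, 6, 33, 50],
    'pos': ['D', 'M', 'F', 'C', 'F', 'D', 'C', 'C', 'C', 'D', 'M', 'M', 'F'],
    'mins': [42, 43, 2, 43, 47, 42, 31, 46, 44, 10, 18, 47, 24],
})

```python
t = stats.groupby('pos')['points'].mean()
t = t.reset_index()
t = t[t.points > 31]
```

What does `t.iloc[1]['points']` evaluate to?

31.3333333333

group by pos, mean of points:
pos
C    26.000000
D    32.000000
F    31.333333
M    18.333333
Name: points, dtype: float64
reset_index():
  pos     points
0   C  26.000000
1   D  32.000000
2   F  31.333333
3   M  18.333333
filter rows where points > 31:
  pos     points
1   D  32.000000
2   F  31.333333
Hence 31.3333333333.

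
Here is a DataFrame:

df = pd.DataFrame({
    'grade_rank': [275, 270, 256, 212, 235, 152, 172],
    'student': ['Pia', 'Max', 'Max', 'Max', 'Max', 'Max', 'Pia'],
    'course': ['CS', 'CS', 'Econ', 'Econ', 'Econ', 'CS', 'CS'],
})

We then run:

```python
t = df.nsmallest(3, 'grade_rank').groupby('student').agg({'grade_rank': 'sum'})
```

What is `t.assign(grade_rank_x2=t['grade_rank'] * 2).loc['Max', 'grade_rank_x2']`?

728

take 3 rows with smallest grade_rank:
   grade_rank student course
5         152     Max     CS
6         172     Pia     CS
3         212     Max   Econ
group by student, sum of grade_rank:
         grade_rank
student            
Max             364
Pia             172
add column grade_rank_x2 = t['grade_rank'] * 2:
         grade_rank  grade_rank_x2
student                           
Max             364            728
Pia             172            344
Hence 728.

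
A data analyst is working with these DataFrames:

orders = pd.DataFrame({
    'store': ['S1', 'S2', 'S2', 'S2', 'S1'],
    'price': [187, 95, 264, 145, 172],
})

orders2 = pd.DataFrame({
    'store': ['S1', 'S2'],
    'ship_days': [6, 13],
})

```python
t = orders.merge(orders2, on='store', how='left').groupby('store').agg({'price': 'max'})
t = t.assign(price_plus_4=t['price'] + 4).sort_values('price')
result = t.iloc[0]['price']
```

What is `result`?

187

merge on 'store' (how='left') → 5 rows:
  store  price  ship_days
0    S1    187          6
1    S2     95         13
2    S2    264         13
3    S2    145         13
4    S1    172          6
group by store, max of price:
       price
store       
S1       187
S2       264
add column price_plus_4 = t['price'] + 4:
       price  price_plus_4
store                     
S1       187           191
S2       264           268
sort by price:
       price  price_plus_4
store                     
S1       187           191
S2       264           268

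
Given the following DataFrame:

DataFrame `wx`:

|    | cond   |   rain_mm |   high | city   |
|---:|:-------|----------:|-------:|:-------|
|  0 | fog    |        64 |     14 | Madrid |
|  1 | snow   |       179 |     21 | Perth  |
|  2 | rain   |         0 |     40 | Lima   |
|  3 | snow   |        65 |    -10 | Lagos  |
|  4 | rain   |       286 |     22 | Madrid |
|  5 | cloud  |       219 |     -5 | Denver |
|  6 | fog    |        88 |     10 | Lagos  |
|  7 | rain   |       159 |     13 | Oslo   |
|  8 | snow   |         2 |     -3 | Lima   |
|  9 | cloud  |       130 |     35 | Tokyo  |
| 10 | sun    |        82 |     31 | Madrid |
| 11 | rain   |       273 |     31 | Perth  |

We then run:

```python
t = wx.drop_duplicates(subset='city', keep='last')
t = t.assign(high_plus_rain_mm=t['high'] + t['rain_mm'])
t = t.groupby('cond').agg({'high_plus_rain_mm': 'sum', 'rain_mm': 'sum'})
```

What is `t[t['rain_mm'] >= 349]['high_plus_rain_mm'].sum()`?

drop duplicate city (keep=last):
     cond  rain_mm  high    city
5   cloud      219    -5  Denver
6     fog       88    10   Lagos
7    rain      159    13    Oslo
8    snow        2    -3    Lima
9   cloud      130    35   Tokyo
10    sun       82    31  Madrid
11   rain      273    31   Perth
add column high_plus_rain_mm = t['high'] + t['rain_mm']:
     cond  rain_mm  high    city  high_plus_rain_mm
5   cloud      219    -5  Denver                214
6     fog       88    10   Lagos                 98
7    rain      159    13    Oslo                172
8    snow        2    -3    Lima                 -1
9   cloud      130    35   Tokyo                165
10    sun       82    31  Madrid                113
11   rain      273    31   Perth                304
group by cond: sum(high_plus_rain_mm), sum(rain_mm):
       high_plus_rain_mm  rain_mm
cond                             
cloud                379      349
fog                   98       88
rain                 476      432
snow                  -1        2
sun                  113       82
filter rows where rain_mm >= 349:
       high_plus_rain_mm  rain_mm
cond                             
cloud                379      349
rain                 476      432

855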